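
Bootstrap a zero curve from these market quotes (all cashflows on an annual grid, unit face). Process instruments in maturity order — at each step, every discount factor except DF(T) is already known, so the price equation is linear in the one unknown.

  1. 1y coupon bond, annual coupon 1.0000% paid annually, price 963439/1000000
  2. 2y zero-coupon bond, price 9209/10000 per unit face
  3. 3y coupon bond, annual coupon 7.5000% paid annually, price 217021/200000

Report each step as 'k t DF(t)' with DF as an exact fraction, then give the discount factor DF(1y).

step 1 [1y] bond c/1=1/100: DF=(963439/1000000 − 1/100·(0))/(1+1/100) = 9539/10000 ≈ 0.953900
step 2 [2y] zero: DF = P = 9209/10000 ≈ 0.920900
step 3 [3y] bond c/1=3/40: DF=(217021/200000 − 3/40·(0.953900+0.920900))/(1+3/40) = 4393/5000 ≈ 0.878600

1 1 9539/10000
2 2 9209/10000
3 3 4393/5000
DF(1y) = 9539/10000 ≈ 0.953900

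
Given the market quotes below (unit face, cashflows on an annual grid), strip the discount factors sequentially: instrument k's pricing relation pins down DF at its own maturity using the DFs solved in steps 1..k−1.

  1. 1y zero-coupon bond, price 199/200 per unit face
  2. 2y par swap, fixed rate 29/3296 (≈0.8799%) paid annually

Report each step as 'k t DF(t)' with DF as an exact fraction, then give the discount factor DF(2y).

step 1 [1y] zero: DF = P = 199/200 ≈ 0.995000
step 2 [2y] swap r/1=29/3296: DF=(1 − 29/3296·(0.995000))/(1+29/3296) = 4913/5000 ≈ 0.982600

1 1 199/200
2 2 4913/5000
DF(2y) = 4913/5000 ≈ 0.982600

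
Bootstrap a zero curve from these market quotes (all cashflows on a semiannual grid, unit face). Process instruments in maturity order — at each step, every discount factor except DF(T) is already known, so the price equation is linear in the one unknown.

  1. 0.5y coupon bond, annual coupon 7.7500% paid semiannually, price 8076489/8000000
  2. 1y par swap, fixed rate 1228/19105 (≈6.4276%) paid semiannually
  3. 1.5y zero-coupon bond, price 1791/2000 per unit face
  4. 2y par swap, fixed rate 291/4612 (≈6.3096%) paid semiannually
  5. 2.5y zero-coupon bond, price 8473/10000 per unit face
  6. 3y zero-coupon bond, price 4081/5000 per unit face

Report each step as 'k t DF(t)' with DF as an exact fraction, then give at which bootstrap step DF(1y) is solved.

1 1/2 9719/10000
2 1 4693/5000
3 3/2 1791/2000
4 2 2209/2500
5 5/2 8473/10000
6 3 4081/5000
DF(1y) is solved at step 2

step 1 [0.5y] bond c/2=31/800: DF=(8076489/8000000 − 31/800·(0))/(1+31/800) = 9719/10000 ≈ 0.971900
step 2 [1y] swap r/2=614/19105: DF=(1 − 614/19105·(0.971900))/(1+614/19105) = 4693/5000 ≈ 0.938600
step 3 [1.5y] zero: DF = P = 1791/2000 ≈ 0.895500
step 4 [2y] swap r/2=291/9224: DF=(1 − 291/9224·(0.971900+0.938600+0.895500))/(1+291/9224) = 2209/2500 ≈ 0.883600
step 5 [2.5y] zero: DF = P = 8473/10000 ≈ 0.847300
step 6 [3y] zero: DF = P = 4081/5000 ≈ 0.816200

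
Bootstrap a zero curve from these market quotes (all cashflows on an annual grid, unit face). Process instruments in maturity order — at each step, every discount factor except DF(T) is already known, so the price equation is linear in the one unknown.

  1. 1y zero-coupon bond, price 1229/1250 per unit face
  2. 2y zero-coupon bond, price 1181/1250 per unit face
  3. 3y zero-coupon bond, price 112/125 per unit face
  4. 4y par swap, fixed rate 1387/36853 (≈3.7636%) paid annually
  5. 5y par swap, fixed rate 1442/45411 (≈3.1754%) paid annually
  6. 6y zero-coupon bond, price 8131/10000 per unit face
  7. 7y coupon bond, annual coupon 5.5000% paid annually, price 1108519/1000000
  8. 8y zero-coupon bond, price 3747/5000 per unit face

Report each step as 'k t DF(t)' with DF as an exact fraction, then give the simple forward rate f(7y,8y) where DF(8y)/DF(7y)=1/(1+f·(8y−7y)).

step 1 [1y] zero: DF = P = 1229/1250 ≈ 0.983200
step 2 [2y] zero: DF = P = 1181/1250 ≈ 0.944800
step 3 [3y] zero: DF = P = 112/125 ≈ 0.896000
step 4 [4y] swap r/1=1387/36853: DF=(1 − 1387/36853·(0.983200+0.944800+0.896000))/(1+1387/36853) = 8613/10000 ≈ 0.861300
step 5 [5y] swap r/1=1442/45411: DF=(1 − 1442/45411·(0.983200+0.944800+0.896000+0.861300))/(1+1442/45411) = 4279/5000 ≈ 0.855800
step 6 [6y] zero: DF = P = 8131/10000 ≈ 0.813100
step 7 [7y] bond c/1=11/200: DF=(1108519/1000000 − 11/200·(0.983200+0.944800+0.896000+0.861300+0.855800+0.813100))/(1+11/200) = 1929/2500 ≈ 0.771600
step 8 [8y] zero: DF = P = 3747/5000 ≈ 0.749400

1 1 1229/1250
2 2 1181/1250
3 3 112/125
4 4 8613/10000
5 5 4279/5000
6 6 8131/10000
7 7 1929/2500
8 8 3747/5000
f(7y,8y) = ((1929/2500)/(3747/5000) − 1)/(1) = 37/1249 ≈ 2.9624%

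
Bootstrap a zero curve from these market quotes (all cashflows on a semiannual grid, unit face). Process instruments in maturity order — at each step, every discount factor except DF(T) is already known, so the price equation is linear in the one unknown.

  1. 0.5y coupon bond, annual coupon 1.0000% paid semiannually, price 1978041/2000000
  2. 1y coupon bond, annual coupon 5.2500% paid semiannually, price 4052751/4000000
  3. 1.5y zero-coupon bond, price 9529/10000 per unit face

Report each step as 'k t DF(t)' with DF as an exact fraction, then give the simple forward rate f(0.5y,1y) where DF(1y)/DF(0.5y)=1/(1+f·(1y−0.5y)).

1 1/2 9841/10000
2 1 9621/10000
3 3/2 9529/10000
f(0.5y,1y) = ((9841/10000)/(9621/10000) − 1)/(1/2) = 440/9621 ≈ 4.5733%

step 1 [0.5y] bond c/2=1/200: DF=(1978041/2000000 − 1/200·(0))/(1+1/200) = 9841/10000 ≈ 0.984100
step 2 [1y] bond c/2=21/800: DF=(4052751/4000000 − 21/800·(0.984100))/(1+21/800) = 9621/10000 ≈ 0.962100
step 3 [1.5y] zero: DF = P = 9529/10000 ≈ 0.952900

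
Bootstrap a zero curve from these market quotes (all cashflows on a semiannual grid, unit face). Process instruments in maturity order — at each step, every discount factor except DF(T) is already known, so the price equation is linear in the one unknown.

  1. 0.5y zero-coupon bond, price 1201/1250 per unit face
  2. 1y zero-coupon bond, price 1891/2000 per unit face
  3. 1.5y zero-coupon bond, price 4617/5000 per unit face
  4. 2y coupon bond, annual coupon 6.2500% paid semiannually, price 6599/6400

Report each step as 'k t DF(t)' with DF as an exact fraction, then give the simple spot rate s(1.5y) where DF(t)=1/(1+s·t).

1 1/2 1201/1250
2 1 1891/2000
3 3/2 4617/5000
4 2 9141/10000
s(1.5y) = (1/(4617/5000) − 1)/(3/2) = 766/13851 ≈ 5.5303%

step 1 [0.5y] zero: DF = P = 1201/1250 ≈ 0.960800
step 2 [1y] zero: DF = P = 1891/2000 ≈ 0.945500
step 3 [1.5y] zero: DF = P = 4617/5000 ≈ 0.923400
step 4 [2y] bond c/2=1/32: DF=(6599/6400 − 1/32·(0.960800+0.945500+0.923400))/(1+1/32) = 9141/10000 ≈ 0.914100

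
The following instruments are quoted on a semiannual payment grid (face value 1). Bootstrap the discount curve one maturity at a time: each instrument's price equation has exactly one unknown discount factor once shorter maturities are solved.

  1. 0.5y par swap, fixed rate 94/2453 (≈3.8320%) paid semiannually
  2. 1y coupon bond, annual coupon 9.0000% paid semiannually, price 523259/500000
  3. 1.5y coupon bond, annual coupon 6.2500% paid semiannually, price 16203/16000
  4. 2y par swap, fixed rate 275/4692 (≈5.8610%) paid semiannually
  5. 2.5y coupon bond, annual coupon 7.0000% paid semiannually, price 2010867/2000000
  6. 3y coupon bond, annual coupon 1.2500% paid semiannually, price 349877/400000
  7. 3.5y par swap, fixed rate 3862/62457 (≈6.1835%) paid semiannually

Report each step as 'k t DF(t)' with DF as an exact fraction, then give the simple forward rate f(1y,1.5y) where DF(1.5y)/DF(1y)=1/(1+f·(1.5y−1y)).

step 1 [0.5y] swap r/2=47/2453: DF=(1 − 47/2453·(0))/(1+47/2453) = 2453/2500 ≈ 0.981200
step 2 [1y] bond c/2=9/200: DF=(523259/500000 − 9/200·(0.981200))/(1+9/200) = 1199/1250 ≈ 0.959200
step 3 [1.5y] bond c/2=1/32: DF=(16203/16000 − 1/32·(0.981200+0.959200))/(1+1/32) = 577/625 ≈ 0.923200
step 4 [2y] swap r/2=275/9384: DF=(1 − 275/9384·(0.981200+0.959200+0.923200))/(1+275/9384) = 89/100 ≈ 0.890000
step 5 [2.5y] bond c/2=7/200: DF=(2010867/2000000 − 7/200·(0.981200+0.959200+0.923200+0.890000))/(1+7/200) = 1689/2000 ≈ 0.844500
step 6 [3y] bond c/2=1/160: DF=(349877/400000 − 1/160·(0.981200+0.959200+0.923200+0.890000+0.844500))/(1+1/160) = 8407/10000 ≈ 0.840700
step 7 [3.5y] swap r/2=1931/62457: DF=(1 − 1931/62457·(0.981200+0.959200+0.923200+0.890000+0.844500+0.840700))/(1+1931/62457) = 8069/10000 ≈ 0.806900

1 1/2 2453/2500
2 1 1199/1250
3 3/2 577/625
4 2 89/100
5 5/2 1689/2000
6 3 8407/10000
7 7/2 8069/10000
f(1y,1.5y) = ((1199/1250)/(577/625) − 1)/(1/2) = 45/577 ≈ 7.7990%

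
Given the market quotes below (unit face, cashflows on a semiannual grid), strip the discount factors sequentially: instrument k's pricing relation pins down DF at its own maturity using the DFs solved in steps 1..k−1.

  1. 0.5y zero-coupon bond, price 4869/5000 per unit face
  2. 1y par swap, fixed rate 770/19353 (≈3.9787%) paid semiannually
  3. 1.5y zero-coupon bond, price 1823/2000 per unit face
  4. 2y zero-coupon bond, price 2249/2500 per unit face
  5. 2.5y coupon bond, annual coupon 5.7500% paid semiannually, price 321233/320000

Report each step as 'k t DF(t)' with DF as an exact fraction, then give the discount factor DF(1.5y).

step 1 [0.5y] zero: DF = P = 4869/5000 ≈ 0.973800
step 2 [1y] swap r/2=385/19353: DF=(1 − 385/19353·(0.973800))/(1+385/19353) = 1923/2000 ≈ 0.961500
step 3 [1.5y] zero: DF = P = 1823/2000 ≈ 0.911500
step 4 [2y] zero: DF = P = 2249/2500 ≈ 0.899600
step 5 [2.5y] bond c/2=23/800: DF=(321233/320000 − 23/800·(0.973800+0.961500+0.911500+0.899600))/(1+23/800) = 8711/10000 ≈ 0.871100

1 1/2 4869/5000
2 1 1923/2000
3 3/2 1823/2000
4 2 2249/2500
5 5/2 8711/10000
DF(1.5y) = 1823/2000 ≈ 0.911500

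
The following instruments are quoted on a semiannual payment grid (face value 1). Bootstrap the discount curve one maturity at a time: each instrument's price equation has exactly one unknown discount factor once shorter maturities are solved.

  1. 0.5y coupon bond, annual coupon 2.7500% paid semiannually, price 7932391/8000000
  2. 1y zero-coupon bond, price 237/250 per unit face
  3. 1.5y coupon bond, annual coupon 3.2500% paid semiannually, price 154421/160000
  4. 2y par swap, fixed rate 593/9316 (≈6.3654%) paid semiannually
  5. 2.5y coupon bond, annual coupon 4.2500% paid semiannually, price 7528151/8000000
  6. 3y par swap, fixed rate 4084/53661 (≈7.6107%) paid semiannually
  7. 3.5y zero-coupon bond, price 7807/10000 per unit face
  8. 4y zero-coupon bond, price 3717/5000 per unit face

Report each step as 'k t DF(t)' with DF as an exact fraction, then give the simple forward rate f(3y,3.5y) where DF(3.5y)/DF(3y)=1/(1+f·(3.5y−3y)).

1 1/2 9781/10000
2 1 237/250
3 3/2 9189/10000
4 2 4407/5000
5 5/2 8439/10000
6 3 3979/5000
7 7/2 7807/10000
8 4 3717/5000
f(3y,3.5y) = ((3979/5000)/(7807/10000) − 1)/(1/2) = 302/7807 ≈ 3.8683%

step 1 [0.5y] bond c/2=11/800: DF=(7932391/8000000 − 11/800·(0))/(1+11/800) = 9781/10000 ≈ 0.978100
step 2 [1y] zero: DF = P = 237/250 ≈ 0.948000
step 3 [1.5y] bond c/2=13/800: DF=(154421/160000 − 13/800·(0.978100+0.948000))/(1+13/800) = 9189/10000 ≈ 0.918900
step 4 [2y] swap r/2=593/18632: DF=(1 − 593/18632·(0.978100+0.948000+0.918900))/(1+593/18632) = 4407/5000 ≈ 0.881400
step 5 [2.5y] bond c/2=17/800: DF=(7528151/8000000 − 17/800·(0.978100+0.948000+0.918900+0.881400))/(1+17/800) = 8439/10000 ≈ 0.843900
step 6 [3y] swap r/2=2042/53661: DF=(1 − 2042/53661·(0.978100+0.948000+0.918900+0.881400+0.843900))/(1+2042/53661) = 3979/5000 ≈ 0.795800
step 7 [3.5y] zero: DF = P = 7807/10000 ≈ 0.780700
step 8 [4y] zero: DF = P = 3717/5000 ≈ 0.743400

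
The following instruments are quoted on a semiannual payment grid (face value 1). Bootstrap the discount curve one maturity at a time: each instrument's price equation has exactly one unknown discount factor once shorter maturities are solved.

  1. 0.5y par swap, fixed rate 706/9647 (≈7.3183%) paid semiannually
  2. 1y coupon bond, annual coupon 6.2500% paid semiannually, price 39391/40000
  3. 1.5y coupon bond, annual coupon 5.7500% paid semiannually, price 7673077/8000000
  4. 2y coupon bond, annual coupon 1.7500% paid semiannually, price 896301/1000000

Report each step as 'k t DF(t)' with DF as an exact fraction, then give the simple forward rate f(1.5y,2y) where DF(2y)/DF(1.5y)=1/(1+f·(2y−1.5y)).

1 1/2 9647/10000
2 1 9257/10000
3 3/2 1759/2000
4 2 1729/2000
f(1.5y,2y) = ((1759/2000)/(1729/2000) − 1)/(1/2) = 60/1729 ≈ 3.4702%

step 1 [0.5y] swap r/2=353/9647: DF=(1 − 353/9647·(0))/(1+353/9647) = 9647/10000 ≈ 0.964700
step 2 [1y] bond c/2=1/32: DF=(39391/40000 − 1/32·(0.964700))/(1+1/32) = 9257/10000 ≈ 0.925700
step 3 [1.5y] bond c/2=23/800: DF=(7673077/8000000 − 23/800·(0.964700+0.925700))/(1+23/800) = 1759/2000 ≈ 0.879500
step 4 [2y] bond c/2=7/800: DF=(896301/1000000 − 7/800·(0.964700+0.925700+0.879500))/(1+7/800) = 1729/2000 ≈ 0.864500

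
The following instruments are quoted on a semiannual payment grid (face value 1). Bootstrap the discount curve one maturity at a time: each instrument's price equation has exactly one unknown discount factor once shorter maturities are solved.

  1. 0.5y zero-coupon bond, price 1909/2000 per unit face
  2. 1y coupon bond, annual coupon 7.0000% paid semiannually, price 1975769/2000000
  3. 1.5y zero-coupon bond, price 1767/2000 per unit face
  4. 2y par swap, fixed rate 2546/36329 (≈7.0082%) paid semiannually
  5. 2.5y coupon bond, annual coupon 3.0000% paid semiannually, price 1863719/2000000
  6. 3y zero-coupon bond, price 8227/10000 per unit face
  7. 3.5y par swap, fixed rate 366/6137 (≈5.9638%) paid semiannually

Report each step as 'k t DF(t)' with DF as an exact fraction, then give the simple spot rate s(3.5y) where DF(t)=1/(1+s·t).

1 1/2 1909/2000
2 1 4611/5000
3 3/2 1767/2000
4 2 8727/10000
5 5/2 2161/2500
6 3 8227/10000
7 7/2 817/1000
s(3.5y) = (1/(817/1000) − 1)/(7/2) = 366/5719 ≈ 6.3997%

step 1 [0.5y] zero: DF = P = 1909/2000 ≈ 0.954500
step 2 [1y] bond c/2=7/200: DF=(1975769/2000000 − 7/200·(0.954500))/(1+7/200) = 4611/5000 ≈ 0.922200
step 3 [1.5y] zero: DF = P = 1767/2000 ≈ 0.883500
step 4 [2y] swap r/2=1273/36329: DF=(1 − 1273/36329·(0.954500+0.922200+0.883500))/(1+1273/36329) = 8727/10000 ≈ 0.872700
step 5 [2.5y] bond c/2=3/200: DF=(1863719/2000000 − 3/200·(0.954500+0.922200+0.883500+0.872700))/(1+3/200) = 2161/2500 ≈ 0.864400
step 6 [3y] zero: DF = P = 8227/10000 ≈ 0.822700
step 7 [3.5y] swap r/2=183/6137: DF=(1 − 183/6137·(0.954500+0.922200+0.883500+0.872700+0.864400+0.822700))/(1+183/6137) = 817/1000 ≈ 0.817000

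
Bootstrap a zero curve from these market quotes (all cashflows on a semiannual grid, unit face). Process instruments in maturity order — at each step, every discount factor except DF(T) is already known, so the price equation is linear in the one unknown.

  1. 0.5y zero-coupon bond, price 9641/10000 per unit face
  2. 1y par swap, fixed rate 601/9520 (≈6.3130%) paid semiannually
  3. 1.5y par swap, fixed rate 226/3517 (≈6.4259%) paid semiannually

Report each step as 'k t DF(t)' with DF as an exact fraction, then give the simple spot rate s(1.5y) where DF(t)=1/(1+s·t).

step 1 [0.5y] zero: DF = P = 9641/10000 ≈ 0.964100
step 2 [1y] swap r/2=601/19040: DF=(1 − 601/19040·(0.964100))/(1+601/19040) = 9399/10000 ≈ 0.939900
step 3 [1.5y] swap r/2=113/3517: DF=(1 − 113/3517·(0.964100+0.939900))/(1+113/3517) = 1137/1250 ≈ 0.909600

1 1/2 9641/10000
2 1 9399/10000
3 3/2 1137/1250
s(1.5y) = (1/(1137/1250) − 1)/(3/2) = 226/3411 ≈ 6.6256%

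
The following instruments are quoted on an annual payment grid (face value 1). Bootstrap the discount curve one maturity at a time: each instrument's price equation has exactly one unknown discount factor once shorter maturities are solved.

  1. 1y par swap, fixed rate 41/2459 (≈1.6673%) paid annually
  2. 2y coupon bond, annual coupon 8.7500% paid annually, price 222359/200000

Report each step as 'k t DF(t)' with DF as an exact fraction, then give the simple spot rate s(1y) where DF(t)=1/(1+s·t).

1 1 2459/2500
2 2 1179/1250
s(1y) = (1/(2459/2500) − 1)/(1) = 41/2459 ≈ 1.6673%

step 1 [1y] swap r/1=41/2459: DF=(1 − 41/2459·(0))/(1+41/2459) = 2459/2500 ≈ 0.983600
step 2 [2y] bond c/1=7/80: DF=(222359/200000 − 7/80·(0.983600))/(1+7/80) = 1179/1250 ≈ 0.943200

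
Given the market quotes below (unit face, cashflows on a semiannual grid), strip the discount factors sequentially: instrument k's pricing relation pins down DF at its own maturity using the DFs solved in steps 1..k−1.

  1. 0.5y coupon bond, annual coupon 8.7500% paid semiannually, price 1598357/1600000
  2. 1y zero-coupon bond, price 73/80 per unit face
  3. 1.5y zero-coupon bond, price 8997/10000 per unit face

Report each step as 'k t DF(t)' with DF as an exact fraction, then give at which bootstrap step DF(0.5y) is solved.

step 1 [0.5y] bond c/2=7/160: DF=(1598357/1600000 − 7/160·(0))/(1+7/160) = 9571/10000 ≈ 0.957100
step 2 [1y] zero: DF = P = 73/80 ≈ 0.912500
step 3 [1.5y] zero: DF = P = 8997/10000 ≈ 0.899700

1 1/2 9571/10000
2 1 73/80
3 3/2 8997/10000
DF(0.5y) is solved at step 1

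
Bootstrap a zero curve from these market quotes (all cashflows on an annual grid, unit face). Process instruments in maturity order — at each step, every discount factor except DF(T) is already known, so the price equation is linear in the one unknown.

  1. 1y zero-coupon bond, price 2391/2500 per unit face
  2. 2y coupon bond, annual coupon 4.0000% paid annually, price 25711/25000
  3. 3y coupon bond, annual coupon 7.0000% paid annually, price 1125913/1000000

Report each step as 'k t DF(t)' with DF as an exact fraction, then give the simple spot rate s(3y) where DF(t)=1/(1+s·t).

step 1 [1y] zero: DF = P = 2391/2500 ≈ 0.956400
step 2 [2y] bond c/1=1/25: DF=(25711/25000 − 1/25·(0.956400))/(1+1/25) = 9521/10000 ≈ 0.952100
step 3 [3y] bond c/1=7/100: DF=(1125913/1000000 − 7/100·(0.956400+0.952100))/(1+7/100) = 4637/5000 ≈ 0.927400

1 1 2391/2500
2 2 9521/10000
3 3 4637/5000
s(3y) = (1/(4637/5000) − 1)/(3) = 121/4637 ≈ 2.6094%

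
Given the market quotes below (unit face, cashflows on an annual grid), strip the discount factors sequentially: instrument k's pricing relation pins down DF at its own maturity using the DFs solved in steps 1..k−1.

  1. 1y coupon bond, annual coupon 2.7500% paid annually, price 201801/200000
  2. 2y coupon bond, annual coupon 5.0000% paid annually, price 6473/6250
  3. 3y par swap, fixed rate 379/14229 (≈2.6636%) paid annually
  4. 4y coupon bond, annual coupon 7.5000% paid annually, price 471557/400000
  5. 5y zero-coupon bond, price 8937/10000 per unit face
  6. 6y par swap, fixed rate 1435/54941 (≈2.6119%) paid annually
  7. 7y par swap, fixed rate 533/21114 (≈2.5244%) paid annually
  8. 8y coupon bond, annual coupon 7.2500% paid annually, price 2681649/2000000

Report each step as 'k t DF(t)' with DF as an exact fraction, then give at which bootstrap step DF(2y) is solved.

step 1 [1y] bond c/1=11/400: DF=(201801/200000 − 11/400·(0))/(1+11/400) = 491/500 ≈ 0.982000
step 2 [2y] bond c/1=1/20: DF=(6473/6250 − 1/20·(0.982000))/(1+1/20) = 2349/2500 ≈ 0.939600
step 3 [3y] swap r/1=379/14229: DF=(1 − 379/14229·(0.982000+0.939600))/(1+379/14229) = 4621/5000 ≈ 0.924200
step 4 [4y] bond c/1=3/40: DF=(471557/400000 − 3/40·(0.982000+0.939600+0.924200))/(1+3/40) = 8981/10000 ≈ 0.898100
step 5 [5y] zero: DF = P = 8937/10000 ≈ 0.893700
step 6 [6y] swap r/1=1435/54941: DF=(1 − 1435/54941·(0.982000+0.939600+0.924200+0.898100+0.893700))/(1+1435/54941) = 1713/2000 ≈ 0.856500
step 7 [7y] swap r/1=533/21114: DF=(1 − 533/21114·(0.982000+0.939600+0.924200+0.898100+0.893700+0.856500))/(1+533/21114) = 8401/10000 ≈ 0.840100
step 8 [8y] bond c/1=29/400: DF=(2681649/2000000 − 29/400·(0.982000+0.939600+0.924200+0.898100+0.893700+0.856500+0.840100))/(1+29/400) = 411/500 ≈ 0.822000

1 1 491/500
2 2 2349/2500
3 3 4621/5000
4 4 8981/10000
5 5 8937/10000
6 6 1713/2000
7 7 8401/10000
8 8 411/500
DF(2y) is solved at step 2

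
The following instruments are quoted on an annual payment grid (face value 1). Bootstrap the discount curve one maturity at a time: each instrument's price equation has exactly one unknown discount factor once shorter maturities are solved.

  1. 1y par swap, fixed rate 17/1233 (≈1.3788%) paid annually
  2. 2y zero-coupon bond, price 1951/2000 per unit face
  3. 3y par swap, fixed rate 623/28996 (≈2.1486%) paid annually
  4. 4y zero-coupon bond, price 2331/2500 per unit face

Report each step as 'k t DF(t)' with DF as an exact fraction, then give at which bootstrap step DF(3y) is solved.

1 1 1233/1250
2 2 1951/2000
3 3 9377/10000
4 4 2331/2500
DF(3y) is solved at step 3

step 1 [1y] swap r/1=17/1233: DF=(1 − 17/1233·(0))/(1+17/1233) = 1233/1250 ≈ 0.986400
step 2 [2y] zero: DF = P = 1951/2000 ≈ 0.975500
step 3 [3y] swap r/1=623/28996: DF=(1 − 623/28996·(0.986400+0.975500))/(1+623/28996) = 9377/10000 ≈ 0.937700
step 4 [4y] zero: DF = P = 2331/2500 ≈ 0.932400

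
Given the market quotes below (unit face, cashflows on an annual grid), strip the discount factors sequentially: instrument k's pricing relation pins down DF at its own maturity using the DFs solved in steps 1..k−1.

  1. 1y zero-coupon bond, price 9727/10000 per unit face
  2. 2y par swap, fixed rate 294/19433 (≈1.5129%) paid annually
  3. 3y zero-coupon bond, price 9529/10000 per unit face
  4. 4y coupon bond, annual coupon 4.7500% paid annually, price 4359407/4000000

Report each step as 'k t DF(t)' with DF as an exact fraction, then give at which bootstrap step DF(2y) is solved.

step 1 [1y] zero: DF = P = 9727/10000 ≈ 0.972700
step 2 [2y] swap r/1=294/19433: DF=(1 − 294/19433·(0.972700))/(1+294/19433) = 4853/5000 ≈ 0.970600
step 3 [3y] zero: DF = P = 9529/10000 ≈ 0.952900
step 4 [4y] bond c/1=19/400: DF=(4359407/4000000 − 19/400·(0.972700+0.970600+0.952900))/(1+19/400) = 9091/10000 ≈ 0.909100

1 1 9727/10000
2 2 4853/5000
3 3 9529/10000
4 4 9091/10000
DF(2y) is solved at step 2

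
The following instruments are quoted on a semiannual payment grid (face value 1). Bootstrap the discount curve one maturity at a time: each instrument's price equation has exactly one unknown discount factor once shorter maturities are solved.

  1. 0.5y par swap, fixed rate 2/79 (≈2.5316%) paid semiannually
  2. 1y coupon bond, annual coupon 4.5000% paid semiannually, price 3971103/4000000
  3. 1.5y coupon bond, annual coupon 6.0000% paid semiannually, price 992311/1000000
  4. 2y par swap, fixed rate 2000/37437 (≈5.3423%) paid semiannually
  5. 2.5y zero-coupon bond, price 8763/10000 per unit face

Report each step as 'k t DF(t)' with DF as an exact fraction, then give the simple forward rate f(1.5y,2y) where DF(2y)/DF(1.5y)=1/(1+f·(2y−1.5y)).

1 1/2 79/80
2 1 2373/2500
3 3/2 907/1000
4 2 9/10
5 5/2 8763/10000
f(1.5y,2y) = ((907/1000)/(9/10) − 1)/(1/2) = 7/450 ≈ 1.5556%

step 1 [0.5y] swap r/2=1/79: DF=(1 − 1/79·(0))/(1+1/79) = 79/80 ≈ 0.987500
step 2 [1y] bond c/2=9/400: DF=(3971103/4000000 − 9/400·(0.987500))/(1+9/400) = 2373/2500 ≈ 0.949200
step 3 [1.5y] bond c/2=3/100: DF=(992311/1000000 − 3/100·(0.987500+0.949200))/(1+3/100) = 907/1000 ≈ 0.907000
step 4 [2y] swap r/2=1000/37437: DF=(1 − 1000/37437·(0.987500+0.949200+0.907000))/(1+1000/37437) = 9/10 ≈ 0.900000
step 5 [2.5y] zero: DF = P = 8763/10000 ≈ 0.876300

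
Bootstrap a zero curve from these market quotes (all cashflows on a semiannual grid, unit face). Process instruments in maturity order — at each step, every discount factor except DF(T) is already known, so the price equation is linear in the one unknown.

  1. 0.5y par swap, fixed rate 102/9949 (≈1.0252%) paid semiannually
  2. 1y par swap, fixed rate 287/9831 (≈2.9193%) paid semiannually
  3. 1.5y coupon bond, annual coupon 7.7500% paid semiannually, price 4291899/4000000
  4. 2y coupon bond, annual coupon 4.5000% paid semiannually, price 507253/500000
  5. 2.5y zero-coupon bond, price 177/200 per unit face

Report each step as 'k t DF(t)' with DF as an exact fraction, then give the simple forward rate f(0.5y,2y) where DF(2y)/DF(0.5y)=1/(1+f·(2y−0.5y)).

1 1/2 9949/10000
2 1 9713/10000
3 3/2 2399/2500
4 2 4639/5000
5 5/2 177/200
f(0.5y,2y) = ((9949/10000)/(4639/5000) − 1)/(3/2) = 671/13917 ≈ 4.8214%

step 1 [0.5y] swap r/2=51/9949: DF=(1 − 51/9949·(0))/(1+51/9949) = 9949/10000 ≈ 0.994900
step 2 [1y] swap r/2=287/19662: DF=(1 − 287/19662·(0.994900))/(1+287/19662) = 9713/10000 ≈ 0.971300
step 3 [1.5y] bond c/2=31/800: DF=(4291899/4000000 − 31/800·(0.994900+0.971300))/(1+31/800) = 2399/2500 ≈ 0.959600
step 4 [2y] bond c/2=9/400: DF=(507253/500000 − 9/400·(0.994900+0.971300+0.959600))/(1+9/400) = 4639/5000 ≈ 0.927800
step 5 [2.5y] zero: DF = P = 177/200 ≈ 0.885000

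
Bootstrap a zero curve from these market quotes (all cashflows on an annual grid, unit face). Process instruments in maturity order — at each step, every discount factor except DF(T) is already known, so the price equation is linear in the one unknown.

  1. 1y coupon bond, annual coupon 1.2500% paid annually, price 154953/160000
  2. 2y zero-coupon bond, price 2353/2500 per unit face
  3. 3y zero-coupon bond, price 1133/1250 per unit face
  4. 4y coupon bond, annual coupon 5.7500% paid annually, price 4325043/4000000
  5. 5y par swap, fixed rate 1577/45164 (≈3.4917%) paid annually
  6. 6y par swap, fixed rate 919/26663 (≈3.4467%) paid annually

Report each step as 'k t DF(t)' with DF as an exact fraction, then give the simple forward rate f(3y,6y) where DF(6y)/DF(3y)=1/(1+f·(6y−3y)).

1 1 1913/2000
2 2 2353/2500
3 3 1133/1250
4 4 87/100
5 5 8423/10000
6 6 4081/5000
f(3y,6y) = ((1133/1250)/(4081/5000) − 1)/(3) = 41/1113 ≈ 3.6837%

step 1 [1y] bond c/1=1/80: DF=(154953/160000 − 1/80·(0))/(1+1/80) = 1913/2000 ≈ 0.956500
step 2 [2y] zero: DF = P = 2353/2500 ≈ 0.941200
step 3 [3y] zero: DF = P = 1133/1250 ≈ 0.906400
step 4 [4y] bond c/1=23/400: DF=(4325043/4000000 − 23/400·(0.956500+0.941200+0.906400))/(1+23/400) = 87/100 ≈ 0.870000
step 5 [5y] swap r/1=1577/45164: DF=(1 − 1577/45164·(0.956500+0.941200+0.906400+0.870000))/(1+1577/45164) = 8423/10000 ≈ 0.842300
step 6 [6y] swap r/1=919/26663: DF=(1 − 919/26663·(0.956500+0.941200+0.906400+0.870000+0.842300))/(1+919/26663) = 4081/5000 ≈ 0.816200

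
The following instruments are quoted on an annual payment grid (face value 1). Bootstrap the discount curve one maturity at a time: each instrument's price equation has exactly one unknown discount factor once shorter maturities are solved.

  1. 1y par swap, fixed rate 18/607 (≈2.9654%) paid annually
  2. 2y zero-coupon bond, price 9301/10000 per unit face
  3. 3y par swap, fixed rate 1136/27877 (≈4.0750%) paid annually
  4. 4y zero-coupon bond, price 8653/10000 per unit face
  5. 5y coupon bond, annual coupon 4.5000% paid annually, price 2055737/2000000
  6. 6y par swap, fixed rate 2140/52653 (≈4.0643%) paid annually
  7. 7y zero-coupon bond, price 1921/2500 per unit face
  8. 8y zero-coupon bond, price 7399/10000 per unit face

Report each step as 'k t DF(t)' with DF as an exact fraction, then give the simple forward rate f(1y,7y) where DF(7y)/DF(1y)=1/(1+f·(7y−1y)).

1 1 607/625
2 2 9301/10000
3 3 554/625
4 4 8653/10000
5 5 8263/10000
6 6 393/500
7 7 1921/2500
8 8 7399/10000
f(1y,7y) = ((607/625)/(1921/2500) − 1)/(6) = 169/3842 ≈ 4.3988%

step 1 [1y] swap r/1=18/607: DF=(1 − 18/607·(0))/(1+18/607) = 607/625 ≈ 0.971200
step 2 [2y] zero: DF = P = 9301/10000 ≈ 0.930100
step 3 [3y] swap r/1=1136/27877: DF=(1 − 1136/27877·(0.971200+0.930100))/(1+1136/27877) = 554/625 ≈ 0.886400
step 4 [4y] zero: DF = P = 8653/10000 ≈ 0.865300
step 5 [5y] bond c/1=9/200: DF=(2055737/2000000 − 9/200·(0.971200+0.930100+0.886400+0.865300))/(1+9/200) = 8263/10000 ≈ 0.826300
step 6 [6y] swap r/1=2140/52653: DF=(1 − 2140/52653·(0.971200+0.930100+0.886400+0.865300+0.826300))/(1+2140/52653) = 393/500 ≈ 0.786000
step 7 [7y] zero: DF = P = 1921/2500 ≈ 0.768400
step 8 [8y] zero: DF = P = 7399/10000 ≈ 0.739900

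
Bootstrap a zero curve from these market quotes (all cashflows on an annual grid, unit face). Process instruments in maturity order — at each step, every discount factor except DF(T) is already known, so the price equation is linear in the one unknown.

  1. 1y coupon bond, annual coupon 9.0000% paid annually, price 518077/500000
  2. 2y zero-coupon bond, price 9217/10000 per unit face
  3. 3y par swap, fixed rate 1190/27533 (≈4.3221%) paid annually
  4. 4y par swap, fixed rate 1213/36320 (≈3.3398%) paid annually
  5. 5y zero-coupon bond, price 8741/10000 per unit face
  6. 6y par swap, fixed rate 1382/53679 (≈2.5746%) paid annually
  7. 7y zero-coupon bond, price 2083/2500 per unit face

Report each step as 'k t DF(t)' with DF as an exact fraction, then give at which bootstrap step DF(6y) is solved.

1 1 4753/5000
2 2 9217/10000
3 3 881/1000
4 4 8787/10000
5 5 8741/10000
6 6 4309/5000
7 7 2083/2500
DF(6y) is solved at step 6

step 1 [1y] bond c/1=9/100: DF=(518077/500000 − 9/100·(0))/(1+9/100) = 4753/5000 ≈ 0.950600
step 2 [2y] zero: DF = P = 9217/10000 ≈ 0.921700
step 3 [3y] swap r/1=1190/27533: DF=(1 − 1190/27533·(0.950600+0.921700))/(1+1190/27533) = 881/1000 ≈ 0.881000
step 4 [4y] swap r/1=1213/36320: DF=(1 − 1213/36320·(0.950600+0.921700+0.881000))/(1+1213/36320) = 8787/10000 ≈ 0.878700
step 5 [5y] zero: DF = P = 8741/10000 ≈ 0.874100
step 6 [6y] swap r/1=1382/53679: DF=(1 − 1382/53679·(0.950600+0.921700+0.881000+0.878700+0.874100))/(1+1382/53679) = 4309/5000 ≈ 0.861800
step 7 [7y] zero: DF = P = 2083/2500 ≈ 0.833200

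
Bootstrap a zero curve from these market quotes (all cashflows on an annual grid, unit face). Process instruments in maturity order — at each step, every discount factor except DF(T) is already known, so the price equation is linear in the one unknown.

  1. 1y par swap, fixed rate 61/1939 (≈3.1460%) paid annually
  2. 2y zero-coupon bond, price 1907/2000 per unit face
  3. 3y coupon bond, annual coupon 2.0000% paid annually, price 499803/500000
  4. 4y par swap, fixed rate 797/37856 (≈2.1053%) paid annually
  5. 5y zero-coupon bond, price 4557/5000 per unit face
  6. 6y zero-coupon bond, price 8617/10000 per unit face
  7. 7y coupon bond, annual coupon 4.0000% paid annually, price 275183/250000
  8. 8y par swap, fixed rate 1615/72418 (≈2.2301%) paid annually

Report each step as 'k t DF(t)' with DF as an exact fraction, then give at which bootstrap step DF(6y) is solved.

1 1 1939/2000
2 2 1907/2000
3 3 9423/10000
4 4 9203/10000
5 5 4557/5000
6 6 8617/10000
7 7 4223/5000
8 8 1677/2000
DF(6y) is solved at step 6

step 1 [1y] swap r/1=61/1939: DF=(1 − 61/1939·(0))/(1+61/1939) = 1939/2000 ≈ 0.969500
step 2 [2y] zero: DF = P = 1907/2000 ≈ 0.953500
step 3 [3y] bond c/1=1/50: DF=(499803/500000 − 1/50·(0.969500+0.953500))/(1+1/50) = 9423/10000 ≈ 0.942300
step 4 [4y] swap r/1=797/37856: DF=(1 − 797/37856·(0.969500+0.953500+0.942300))/(1+797/37856) = 9203/10000 ≈ 0.920300
step 5 [5y] zero: DF = P = 4557/5000 ≈ 0.911400
step 6 [6y] zero: DF = P = 8617/10000 ≈ 0.861700
step 7 [7y] bond c/1=1/25: DF=(275183/250000 − 1/25·(0.969500+0.953500+0.942300+0.920300+0.911400+0.861700))/(1+1/25) = 4223/5000 ≈ 0.844600
step 8 [8y] swap r/1=1615/72418: DF=(1 − 1615/72418·(0.969500+0.953500+0.942300+0.920300+0.911400+0.861700+0.844600))/(1+1615/72418) = 1677/2000 ≈ 0.838500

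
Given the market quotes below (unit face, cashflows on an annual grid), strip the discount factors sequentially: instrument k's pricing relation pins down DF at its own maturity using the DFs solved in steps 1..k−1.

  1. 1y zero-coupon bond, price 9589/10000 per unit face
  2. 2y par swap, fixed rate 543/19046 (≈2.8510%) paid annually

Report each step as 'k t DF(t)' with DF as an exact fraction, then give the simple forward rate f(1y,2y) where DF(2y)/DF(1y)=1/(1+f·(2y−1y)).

step 1 [1y] zero: DF = P = 9589/10000 ≈ 0.958900
step 2 [2y] swap r/1=543/19046: DF=(1 − 543/19046·(0.958900))/(1+543/19046) = 9457/10000 ≈ 0.945700

1 1 9589/10000
2 2 9457/10000
f(1y,2y) = ((9589/10000)/(9457/10000) − 1)/(1) = 132/9457 ≈ 1.3958%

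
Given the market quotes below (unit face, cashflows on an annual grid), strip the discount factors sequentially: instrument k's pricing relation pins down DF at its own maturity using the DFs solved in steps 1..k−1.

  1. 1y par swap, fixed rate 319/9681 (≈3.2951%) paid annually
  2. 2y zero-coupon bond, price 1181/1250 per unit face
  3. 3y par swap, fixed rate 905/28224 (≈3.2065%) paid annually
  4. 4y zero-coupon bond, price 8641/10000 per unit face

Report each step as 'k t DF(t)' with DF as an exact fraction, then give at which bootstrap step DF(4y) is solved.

1 1 9681/10000
2 2 1181/1250
3 3 1819/2000
4 4 8641/10000
DF(4y) is solved at step 4

step 1 [1y] swap r/1=319/9681: DF=(1 − 319/9681·(0))/(1+319/9681) = 9681/10000 ≈ 0.968100
step 2 [2y] zero: DF = P = 1181/1250 ≈ 0.944800
step 3 [3y] swap r/1=905/28224: DF=(1 − 905/28224·(0.968100+0.944800))/(1+905/28224) = 1819/2000 ≈ 0.909500
step 4 [4y] zero: DF = P = 8641/10000 ≈ 0.864100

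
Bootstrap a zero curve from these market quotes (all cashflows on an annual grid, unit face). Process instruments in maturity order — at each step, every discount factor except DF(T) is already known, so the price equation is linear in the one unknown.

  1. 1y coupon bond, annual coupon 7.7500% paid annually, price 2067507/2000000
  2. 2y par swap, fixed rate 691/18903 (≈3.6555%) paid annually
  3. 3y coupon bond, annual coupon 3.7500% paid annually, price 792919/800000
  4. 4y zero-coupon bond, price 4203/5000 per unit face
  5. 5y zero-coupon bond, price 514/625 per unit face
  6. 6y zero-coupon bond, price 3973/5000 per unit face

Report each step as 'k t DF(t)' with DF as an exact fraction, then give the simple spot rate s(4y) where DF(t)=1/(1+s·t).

step 1 [1y] bond c/1=31/400: DF=(2067507/2000000 − 31/400·(0))/(1+31/400) = 4797/5000 ≈ 0.959400
step 2 [2y] swap r/1=691/18903: DF=(1 − 691/18903·(0.959400))/(1+691/18903) = 9309/10000 ≈ 0.930900
step 3 [3y] bond c/1=3/80: DF=(792919/800000 − 3/80·(0.959400+0.930900))/(1+3/80) = 887/1000 ≈ 0.887000
step 4 [4y] zero: DF = P = 4203/5000 ≈ 0.840600
step 5 [5y] zero: DF = P = 514/625 ≈ 0.822400
step 6 [6y] zero: DF = P = 3973/5000 ≈ 0.794600

1 1 4797/5000
2 2 9309/10000
3 3 887/1000
4 4 4203/5000
5 5 514/625
6 6 3973/5000
s(4y) = (1/(4203/5000) − 1)/(4) = 797/16812 ≈ 4.7407%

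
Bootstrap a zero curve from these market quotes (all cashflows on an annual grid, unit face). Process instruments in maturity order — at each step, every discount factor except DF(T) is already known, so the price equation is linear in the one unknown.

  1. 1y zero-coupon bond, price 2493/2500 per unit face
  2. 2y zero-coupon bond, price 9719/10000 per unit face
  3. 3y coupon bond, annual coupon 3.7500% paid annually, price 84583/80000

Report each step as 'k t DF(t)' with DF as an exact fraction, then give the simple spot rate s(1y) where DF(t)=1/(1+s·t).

1 1 2493/2500
2 2 9719/10000
3 3 9479/10000
s(1y) = (1/(2493/2500) − 1)/(1) = 7/2493 ≈ 0.2808%

step 1 [1y] zero: DF = P = 2493/2500 ≈ 0.997200
step 2 [2y] zero: DF = P = 9719/10000 ≈ 0.971900
step 3 [3y] bond c/1=3/80: DF=(84583/80000 − 3/80·(0.997200+0.971900))/(1+3/80) = 9479/10000 ≈ 0.947900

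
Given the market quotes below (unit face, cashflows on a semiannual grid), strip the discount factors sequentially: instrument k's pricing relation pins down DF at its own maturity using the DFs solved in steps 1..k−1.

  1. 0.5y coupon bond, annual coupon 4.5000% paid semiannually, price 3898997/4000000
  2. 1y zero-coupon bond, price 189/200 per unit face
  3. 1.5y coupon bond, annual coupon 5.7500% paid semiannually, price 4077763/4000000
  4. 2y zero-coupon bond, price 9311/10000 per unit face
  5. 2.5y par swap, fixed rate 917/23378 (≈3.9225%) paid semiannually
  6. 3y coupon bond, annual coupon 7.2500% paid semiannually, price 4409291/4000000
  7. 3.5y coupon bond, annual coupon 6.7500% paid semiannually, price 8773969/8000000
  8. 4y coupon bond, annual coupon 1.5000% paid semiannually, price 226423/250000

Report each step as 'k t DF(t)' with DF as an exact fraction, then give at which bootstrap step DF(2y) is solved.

step 1 [0.5y] bond c/2=9/400: DF=(3898997/4000000 − 9/400·(0))/(1+9/400) = 9533/10000 ≈ 0.953300
step 2 [1y] zero: DF = P = 189/200 ≈ 0.945000
step 3 [1.5y] bond c/2=23/800: DF=(4077763/4000000 − 23/800·(0.953300+0.945000))/(1+23/800) = 9379/10000 ≈ 0.937900
step 4 [2y] zero: DF = P = 9311/10000 ≈ 0.931100
step 5 [2.5y] swap r/2=917/46756: DF=(1 − 917/46756·(0.953300+0.945000+0.937900+0.931100))/(1+917/46756) = 9083/10000 ≈ 0.908300
step 6 [3y] bond c/2=29/800: DF=(4409291/4000000 − 29/800·(0.953300+0.945000+0.937900+0.931100+0.908300))/(1+29/800) = 4501/5000 ≈ 0.900200
step 7 [3.5y] bond c/2=27/800: DF=(8773969/8000000 − 27/800·(0.953300+0.945000+0.937900+0.931100+0.908300+0.900200))/(1+27/800) = 8789/10000 ≈ 0.878900
step 8 [4y] bond c/2=3/400: DF=(226423/250000 − 3/400·(0.953300+0.945000+0.937900+0.931100+0.908300+0.900200+0.878900))/(1+3/400) = 8509/10000 ≈ 0.850900

1 1/2 9533/10000
2 1 189/200
3 3/2 9379/10000
4 2 9311/10000
5 5/2 9083/10000
6 3 4501/5000
7 7/2 8789/10000
8 4 8509/10000
DF(2y) is solved at step 4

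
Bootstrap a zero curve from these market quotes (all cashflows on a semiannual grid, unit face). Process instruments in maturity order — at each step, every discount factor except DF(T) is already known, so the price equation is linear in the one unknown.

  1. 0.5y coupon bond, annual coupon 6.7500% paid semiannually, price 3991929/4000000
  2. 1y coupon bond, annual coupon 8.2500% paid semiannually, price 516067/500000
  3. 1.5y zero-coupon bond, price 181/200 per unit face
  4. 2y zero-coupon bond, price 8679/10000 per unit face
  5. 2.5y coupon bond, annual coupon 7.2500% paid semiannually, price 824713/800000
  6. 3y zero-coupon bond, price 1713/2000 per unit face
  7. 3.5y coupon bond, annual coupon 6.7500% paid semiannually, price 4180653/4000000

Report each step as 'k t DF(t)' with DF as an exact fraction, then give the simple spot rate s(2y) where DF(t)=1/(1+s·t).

step 1 [0.5y] bond c/2=27/800: DF=(3991929/4000000 − 27/800·(0))/(1+27/800) = 4827/5000 ≈ 0.965400
step 2 [1y] bond c/2=33/800: DF=(516067/500000 − 33/800·(0.965400))/(1+33/800) = 953/1000 ≈ 0.953000
step 3 [1.5y] zero: DF = P = 181/200 ≈ 0.905000
step 4 [2y] zero: DF = P = 8679/10000 ≈ 0.867900
step 5 [2.5y] bond c/2=29/800: DF=(824713/800000 − 29/800·(0.965400+0.953000+0.905000+0.867900))/(1+29/800) = 8657/10000 ≈ 0.865700
step 6 [3y] zero: DF = P = 1713/2000 ≈ 0.856500
step 7 [3.5y] bond c/2=27/800: DF=(4180653/4000000 − 27/800·(0.965400+0.953000+0.905000+0.867900+0.865700+0.856500))/(1+27/800) = 8343/10000 ≈ 0.834300

1 1/2 4827/5000
2 1 953/1000
3 3/2 181/200
4 2 8679/10000
5 5/2 8657/10000
6 3 1713/2000
7 7/2 8343/10000
s(2y) = (1/(8679/10000) − 1)/(2) = 1321/17358 ≈ 7.6103%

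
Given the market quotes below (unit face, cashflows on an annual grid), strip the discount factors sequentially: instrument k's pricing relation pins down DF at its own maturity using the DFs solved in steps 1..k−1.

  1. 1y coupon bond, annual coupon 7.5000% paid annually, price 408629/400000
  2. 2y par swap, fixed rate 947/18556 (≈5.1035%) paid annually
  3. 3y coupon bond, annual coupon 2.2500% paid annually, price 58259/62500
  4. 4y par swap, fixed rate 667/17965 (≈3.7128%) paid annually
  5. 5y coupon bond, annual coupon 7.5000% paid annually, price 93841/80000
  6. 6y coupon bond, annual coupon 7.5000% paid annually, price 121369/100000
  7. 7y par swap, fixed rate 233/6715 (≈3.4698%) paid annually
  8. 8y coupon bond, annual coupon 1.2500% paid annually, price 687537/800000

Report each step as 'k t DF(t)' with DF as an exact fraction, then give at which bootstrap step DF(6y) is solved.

step 1 [1y] bond c/1=3/40: DF=(408629/400000 − 3/40·(0))/(1+3/40) = 9503/10000 ≈ 0.950300
step 2 [2y] swap r/1=947/18556: DF=(1 − 947/18556·(0.950300))/(1+947/18556) = 9053/10000 ≈ 0.905300
step 3 [3y] bond c/1=9/400: DF=(58259/62500 − 9/400·(0.950300+0.905300))/(1+9/400) = 2177/2500 ≈ 0.870800
step 4 [4y] swap r/1=667/17965: DF=(1 − 667/17965·(0.950300+0.905300+0.870800))/(1+667/17965) = 4333/5000 ≈ 0.866600
step 5 [5y] bond c/1=3/40: DF=(93841/80000 − 3/40·(0.950300+0.905300+0.870800+0.866600))/(1+3/40) = 1681/2000 ≈ 0.840500
step 6 [6y] bond c/1=3/40: DF=(121369/100000 − 3/40·(0.950300+0.905300+0.870800+0.866600+0.840500))/(1+3/40) = 8197/10000 ≈ 0.819700
step 7 [7y] swap r/1=233/6715: DF=(1 − 233/6715·(0.950300+0.905300+0.870800+0.866600+0.840500+0.819700))/(1+233/6715) = 7903/10000 ≈ 0.790300
step 8 [8y] bond c/1=1/80: DF=(687537/800000 − 1/80·(0.950300+0.905300+0.870800+0.866600+0.840500+0.819700+0.790300))/(1+1/80) = 3871/5000 ≈ 0.774200

1 1 9503/10000
2 2 9053/10000
3 3 2177/2500
4 4 4333/5000
5 5 1681/2000
6 6 8197/10000
7 7 7903/10000
8 8 3871/5000
DF(6y) is solved at step 6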